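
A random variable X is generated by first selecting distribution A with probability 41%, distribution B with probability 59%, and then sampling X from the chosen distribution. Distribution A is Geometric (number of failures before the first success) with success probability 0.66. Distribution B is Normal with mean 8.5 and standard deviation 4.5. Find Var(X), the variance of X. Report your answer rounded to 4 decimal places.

27.6905

Per component, A: μ=0.515152, E[X²]=1.04591; B: μ=8.5, E[X²]=92.5.
E[X] = 0.41·0.515152 + 0.59·8.5 = 5.22621.
E[X²] = 0.41·1.04591 + 0.59·92.5 = 55.0038.
Var(X) = E[X²] − (E[X])² = 55.0038 − 27.3133 = 27.6905.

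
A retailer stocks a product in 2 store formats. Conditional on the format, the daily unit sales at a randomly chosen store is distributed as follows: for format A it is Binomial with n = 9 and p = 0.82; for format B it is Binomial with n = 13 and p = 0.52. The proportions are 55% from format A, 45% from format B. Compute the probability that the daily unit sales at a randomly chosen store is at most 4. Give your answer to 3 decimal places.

0.054

Conditional on each format, P(X ≤ 4): A: 0.0124962; B: 0.104476.
By total probability, P(X ≤ 4) = 0.55·0.0124962 + 0.45·0.104476 = 0.0538873.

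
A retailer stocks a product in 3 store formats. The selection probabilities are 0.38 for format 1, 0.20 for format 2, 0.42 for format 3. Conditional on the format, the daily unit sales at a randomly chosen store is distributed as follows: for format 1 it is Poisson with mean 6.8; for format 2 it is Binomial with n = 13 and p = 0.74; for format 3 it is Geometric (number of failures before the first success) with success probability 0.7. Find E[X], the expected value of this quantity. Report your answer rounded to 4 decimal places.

4.6880

Component means — 1: 6.8; 2: 9.62; 3: 0.428571.
E[X] = 0.38·6.8 + 0.2·9.62 + 0.42·0.428571 = 4.688.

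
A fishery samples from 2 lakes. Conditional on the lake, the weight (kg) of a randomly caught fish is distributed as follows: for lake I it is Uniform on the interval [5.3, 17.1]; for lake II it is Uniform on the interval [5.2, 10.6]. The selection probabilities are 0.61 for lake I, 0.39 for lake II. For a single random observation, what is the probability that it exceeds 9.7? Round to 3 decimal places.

Conditional on each lake, P(X > 9.7): I: 0.627119; II: 0.166667.
By total probability, P(X > 9.7) = 0.61·0.627119 + 0.39·0.166667 = 0.447542.

0.448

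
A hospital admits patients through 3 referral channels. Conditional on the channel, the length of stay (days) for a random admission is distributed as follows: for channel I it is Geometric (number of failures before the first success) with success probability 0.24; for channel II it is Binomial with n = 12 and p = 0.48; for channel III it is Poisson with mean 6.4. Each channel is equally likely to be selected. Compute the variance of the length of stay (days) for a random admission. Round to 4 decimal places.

9.4843

Per component, I: μ=3.16667, E[X²]=23.2222; II: μ=5.76, E[X²]=36.1728; III: μ=6.4, E[X²]=47.36.
E[X] = 0.333333·3.16667 + 0.333333·5.76 + 0.333333·6.4 = 5.10889.
E[X²] = 0.333333·23.2222 + 0.333333·36.1728 + 0.333333·47.36 = 35.585.
Var(X) = E[X²] − (E[X])² = 35.585 − 26.1007 = 9.48426.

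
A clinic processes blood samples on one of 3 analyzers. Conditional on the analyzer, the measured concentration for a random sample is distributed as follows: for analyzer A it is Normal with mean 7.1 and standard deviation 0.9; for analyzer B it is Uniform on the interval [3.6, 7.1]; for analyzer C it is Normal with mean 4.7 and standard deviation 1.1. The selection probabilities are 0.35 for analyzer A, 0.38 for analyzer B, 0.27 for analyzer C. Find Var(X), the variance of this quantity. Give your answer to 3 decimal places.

Per component, A: μ=7.1, E[X²]=51.22; B: μ=5.35, E[X²]=29.6433; C: μ=4.7, E[X²]=23.3.
E[X] = 0.35·7.1 + 0.38·5.35 + 0.27·4.7 = 5.787.
E[X²] = 0.35·51.22 + 0.38·29.6433 + 0.27·23.3 = 35.4825.
Var(X) = E[X²] − (E[X])² = 35.4825 − 33.4894 = 1.9931.

1.993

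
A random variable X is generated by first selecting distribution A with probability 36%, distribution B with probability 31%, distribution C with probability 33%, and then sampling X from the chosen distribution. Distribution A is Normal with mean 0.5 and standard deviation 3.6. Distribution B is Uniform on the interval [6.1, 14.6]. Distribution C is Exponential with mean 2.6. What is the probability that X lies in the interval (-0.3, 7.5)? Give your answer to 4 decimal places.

Conditional on each component, P(-0.3 < X < 7.5): A: 0.562009; B: 0.164706; C: 0.944124.
By total probability, P(-0.3 < X < 7.5) = 0.36·0.562009 + 0.31·0.164706 + 0.33·0.944124 = 0.564943.

0.5649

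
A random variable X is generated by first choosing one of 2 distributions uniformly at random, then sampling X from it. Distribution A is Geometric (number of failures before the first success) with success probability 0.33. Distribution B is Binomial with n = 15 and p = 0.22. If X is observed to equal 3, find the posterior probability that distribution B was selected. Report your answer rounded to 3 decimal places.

0.712

Likelihoods P(X=3 | ·): A: 0.0992518; B: 0.245705.
Posterior ∝ prior × likelihood. Numerator for B: 0.5·0.245705 = 0.122853.
Normalizing constant: 0.5·0.0992518 + 0.5·0.245705 = 0.172479.
P(B | observation) = 0.122853 / 0.172479 = 0.712278.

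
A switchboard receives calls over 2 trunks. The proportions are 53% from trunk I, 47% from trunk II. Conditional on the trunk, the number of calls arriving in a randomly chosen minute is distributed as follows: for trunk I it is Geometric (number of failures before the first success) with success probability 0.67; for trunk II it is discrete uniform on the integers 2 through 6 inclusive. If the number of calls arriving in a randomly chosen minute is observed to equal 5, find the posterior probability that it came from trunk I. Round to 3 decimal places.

Likelihoods P(X=5 | ·): I: 0.00262207; II: 0.2.
Posterior ∝ prior × likelihood. Numerator for I: 0.53·0.00262207 = 0.0013897.
Normalizing constant: 0.53·0.00262207 + 0.47·0.2 = 0.0953897.
P(I | observation) = 0.0013897 / 0.0953897 = 0.0145686.

0.015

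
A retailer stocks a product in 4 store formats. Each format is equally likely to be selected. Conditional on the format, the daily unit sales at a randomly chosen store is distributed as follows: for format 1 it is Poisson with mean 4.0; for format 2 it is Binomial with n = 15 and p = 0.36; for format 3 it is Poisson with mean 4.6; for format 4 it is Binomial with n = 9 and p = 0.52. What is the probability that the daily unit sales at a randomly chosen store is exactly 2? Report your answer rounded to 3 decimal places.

0.088

Conditional on each format, P(X = 2): 1: 0.146525; 2: 0.0411277; 3: 0.106348; 4: 0.0571476.
By total probability, P(X = 2) = 0.25·0.146525 + 0.25·0.0411277 + 0.25·0.106348 + 0.25·0.0571476 = 0.0877872.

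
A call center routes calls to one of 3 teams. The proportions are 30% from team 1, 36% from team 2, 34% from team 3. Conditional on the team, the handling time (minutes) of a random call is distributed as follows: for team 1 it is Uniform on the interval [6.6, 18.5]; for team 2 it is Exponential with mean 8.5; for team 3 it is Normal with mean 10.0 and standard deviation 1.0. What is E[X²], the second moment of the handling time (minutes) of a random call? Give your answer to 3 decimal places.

137.151

For each component E[X²] = Var + (mean)², giving 1: 169.303; 2: 144.5; 3: 101.
Overall E[X²] = 0.3·169.303 + 0.36·144.5 + 0.34·101 = 137.151.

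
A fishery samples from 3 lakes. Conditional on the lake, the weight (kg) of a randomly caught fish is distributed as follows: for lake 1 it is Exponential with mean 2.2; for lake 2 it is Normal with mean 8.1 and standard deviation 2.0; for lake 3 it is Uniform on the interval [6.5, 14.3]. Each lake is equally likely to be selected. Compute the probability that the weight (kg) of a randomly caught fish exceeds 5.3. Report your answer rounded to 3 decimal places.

Conditional on each lake, P(X > 5.3): 1: 0.089897; 2: 0.919243; 3: 1.
By total probability, P(X > 5.3) = 0.333333·0.089897 + 0.333333·0.919243 + 0.333333·1 = 0.669713.

0.670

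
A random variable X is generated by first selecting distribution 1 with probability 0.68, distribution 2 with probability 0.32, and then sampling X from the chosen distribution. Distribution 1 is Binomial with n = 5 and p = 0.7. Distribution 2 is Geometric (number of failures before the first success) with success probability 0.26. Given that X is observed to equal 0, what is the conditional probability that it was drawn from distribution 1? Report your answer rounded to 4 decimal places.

0.0195

Likelihoods P(X=0 | ·): 1: 0.00243; 2: 0.26.
Posterior ∝ prior × likelihood. Numerator for 1: 0.68·0.00243 = 0.0016524.
Normalizing constant: 0.68·0.00243 + 0.32·0.26 = 0.0848524.
P(1 | observation) = 0.0016524 / 0.0848524 = 0.0194738.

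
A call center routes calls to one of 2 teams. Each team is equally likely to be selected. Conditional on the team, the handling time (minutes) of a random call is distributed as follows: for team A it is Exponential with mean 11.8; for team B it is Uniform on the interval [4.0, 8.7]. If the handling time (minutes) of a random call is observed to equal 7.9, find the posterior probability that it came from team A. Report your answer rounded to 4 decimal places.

0.1694

Likelihoods f(7.9 | ·): A: 0.0433872; B: 0.212766.
Posterior ∝ prior × likelihood. Numerator for A: 0.5·0.0433872 = 0.0216936.
Normalizing constant: 0.5·0.0433872 + 0.5·0.212766 = 0.128077.
P(A | observation) = 0.0216936 / 0.128077 = 0.16938.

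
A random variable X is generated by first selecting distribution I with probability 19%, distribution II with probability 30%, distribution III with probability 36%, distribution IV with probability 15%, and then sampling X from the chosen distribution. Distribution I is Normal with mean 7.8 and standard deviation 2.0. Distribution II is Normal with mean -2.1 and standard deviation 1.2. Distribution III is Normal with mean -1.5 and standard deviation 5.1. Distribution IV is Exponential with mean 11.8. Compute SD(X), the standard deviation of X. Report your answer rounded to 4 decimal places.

Per component, I: μ=7.8, E[X²]=64.84; II: μ=-2.1, E[X²]=5.85; III: μ=-1.5, E[X²]=28.26; IV: μ=11.8, E[X²]=278.48.
E[X] = 0.19·7.8 + 0.3·-2.1 + 0.36·-1.5 + 0.15·11.8 = 2.082.
E[X²] = 0.19·64.84 + 0.3·5.85 + 0.36·28.26 + 0.15·278.48 = 66.0202.
Var(X) = E[X²] − (E[X])² = 66.0202 − 4.33472 = 61.6855.
SD(X) = √61.6855 = 7.85401.

7.8540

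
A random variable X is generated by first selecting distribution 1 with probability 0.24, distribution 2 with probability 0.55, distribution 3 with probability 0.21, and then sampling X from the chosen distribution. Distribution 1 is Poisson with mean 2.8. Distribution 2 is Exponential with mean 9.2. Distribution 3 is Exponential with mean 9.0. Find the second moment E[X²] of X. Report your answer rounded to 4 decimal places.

For each component E[X²] = Var + (mean)², giving 1: 10.64; 2: 169.28; 3: 162.
Overall E[X²] = 0.24·10.64 + 0.55·169.28 + 0.21·162 = 129.678.

129.6776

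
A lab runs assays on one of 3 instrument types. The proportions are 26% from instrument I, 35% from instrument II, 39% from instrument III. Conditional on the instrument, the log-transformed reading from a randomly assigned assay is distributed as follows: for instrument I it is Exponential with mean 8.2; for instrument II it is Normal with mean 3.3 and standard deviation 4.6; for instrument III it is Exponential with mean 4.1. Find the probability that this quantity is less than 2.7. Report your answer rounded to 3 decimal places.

0.418

Conditional on each instrument, P(X < 2.7): I: 0.28055; II: 0.448111; III: 0.482392.
By total probability, P(X < 2.7) = 0.26·0.28055 + 0.35·0.448111 + 0.39·0.482392 = 0.417915.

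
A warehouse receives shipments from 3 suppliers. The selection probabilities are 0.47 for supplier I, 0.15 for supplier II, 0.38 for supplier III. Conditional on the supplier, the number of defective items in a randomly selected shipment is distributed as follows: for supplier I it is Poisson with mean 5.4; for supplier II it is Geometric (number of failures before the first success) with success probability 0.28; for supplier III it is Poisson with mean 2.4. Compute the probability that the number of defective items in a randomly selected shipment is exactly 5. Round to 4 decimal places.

Conditional on each supplier, P(X = 5): I: 0.172821; II: 0.0541777; III: 0.0601961.
By total probability, P(X = 5) = 0.47·0.172821 + 0.15·0.0541777 + 0.38·0.0601961 = 0.112227.

0.1122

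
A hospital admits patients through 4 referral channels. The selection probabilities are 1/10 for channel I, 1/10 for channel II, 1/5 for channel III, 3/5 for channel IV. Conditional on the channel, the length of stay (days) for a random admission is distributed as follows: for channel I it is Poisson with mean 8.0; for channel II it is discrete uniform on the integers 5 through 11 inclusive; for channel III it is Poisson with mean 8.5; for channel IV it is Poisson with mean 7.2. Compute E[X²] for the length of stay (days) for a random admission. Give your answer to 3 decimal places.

65.574

For each component E[X²] = Var + (mean)², giving I: 72; II: 68; III: 80.75; IV: 59.04.
Overall E[X²] = 0.1·72 + 0.1·68 + 0.2·80.75 + 0.6·59.04 = 65.574.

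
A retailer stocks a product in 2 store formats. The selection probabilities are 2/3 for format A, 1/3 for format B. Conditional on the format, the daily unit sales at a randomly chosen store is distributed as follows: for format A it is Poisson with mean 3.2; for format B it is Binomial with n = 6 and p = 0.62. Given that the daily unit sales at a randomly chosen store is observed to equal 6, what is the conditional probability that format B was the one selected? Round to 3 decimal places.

Likelihoods P(X=6 | ·): A: 0.060789; B: 0.0568002.
Posterior ∝ prior × likelihood. Numerator for B: 0.333333·0.0568002 = 0.0189334.
Normalizing constant: 0.666667·0.060789 + 0.333333·0.0568002 = 0.0594594.
P(B | observation) = 0.0189334 / 0.0594594 = 0.318426.

0.318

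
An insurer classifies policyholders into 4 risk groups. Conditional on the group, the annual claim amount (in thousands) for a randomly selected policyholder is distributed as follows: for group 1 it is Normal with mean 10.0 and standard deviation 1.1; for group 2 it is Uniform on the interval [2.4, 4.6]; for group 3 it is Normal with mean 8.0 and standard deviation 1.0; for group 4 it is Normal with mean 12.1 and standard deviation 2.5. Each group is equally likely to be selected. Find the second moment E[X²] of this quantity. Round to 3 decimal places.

For each component E[X²] = Var + (mean)², giving 1: 101.21; 2: 12.6533; 3: 65; 4: 152.66.
Overall E[X²] = 0.25·101.21 + 0.25·12.6533 + 0.25·65 + 0.25·152.66 = 82.8808.

82.881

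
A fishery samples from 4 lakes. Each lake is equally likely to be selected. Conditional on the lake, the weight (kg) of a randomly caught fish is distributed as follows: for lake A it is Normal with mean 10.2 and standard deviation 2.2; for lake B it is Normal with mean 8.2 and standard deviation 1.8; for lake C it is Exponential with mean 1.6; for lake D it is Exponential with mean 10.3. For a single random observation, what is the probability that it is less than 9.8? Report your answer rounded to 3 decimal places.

0.713

Conditional on each lake, P(X < 9.8): A: 0.427863; B: 0.812969; C: 0.997813; D: 0.613822.
By total probability, P(X < 9.8) = 0.25·0.427863 + 0.25·0.812969 + 0.25·0.997813 + 0.25·0.613822 = 0.713116.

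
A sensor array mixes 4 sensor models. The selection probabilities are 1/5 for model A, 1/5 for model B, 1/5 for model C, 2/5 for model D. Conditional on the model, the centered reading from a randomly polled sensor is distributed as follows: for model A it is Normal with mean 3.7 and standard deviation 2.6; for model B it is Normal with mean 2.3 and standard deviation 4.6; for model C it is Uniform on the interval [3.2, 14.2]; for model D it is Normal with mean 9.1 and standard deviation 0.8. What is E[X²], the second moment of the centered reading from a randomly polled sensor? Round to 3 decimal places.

59.915

For each component E[X²] = Var + (mean)², giving A: 20.45; B: 26.45; C: 85.7733; D: 83.45.
Overall E[X²] = 0.2·20.45 + 0.2·26.45 + 0.2·85.7733 + 0.4·83.45 = 59.9147.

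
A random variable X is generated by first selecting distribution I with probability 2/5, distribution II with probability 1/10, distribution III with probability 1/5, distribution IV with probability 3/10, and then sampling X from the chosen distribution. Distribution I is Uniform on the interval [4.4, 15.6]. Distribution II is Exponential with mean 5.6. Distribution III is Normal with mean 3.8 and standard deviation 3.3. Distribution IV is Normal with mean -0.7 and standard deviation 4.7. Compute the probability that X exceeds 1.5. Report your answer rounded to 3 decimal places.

Conditional on each component, P(X > 1.5): I: 1; II: 0.765017; III: 0.757089; IV: 0.319862.
By total probability, P(X > 1.5) = 0.4·1 + 0.1·0.765017 + 0.2·0.757089 + 0.3·0.319862 = 0.723878.

0.724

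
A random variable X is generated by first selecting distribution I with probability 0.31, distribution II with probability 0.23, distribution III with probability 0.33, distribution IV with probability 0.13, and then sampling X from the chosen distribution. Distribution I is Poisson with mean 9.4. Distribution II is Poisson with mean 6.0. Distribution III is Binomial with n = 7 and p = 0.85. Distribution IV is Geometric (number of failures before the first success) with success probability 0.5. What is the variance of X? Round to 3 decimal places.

11.533

Per component, I: μ=9.4, E[X²]=97.76; II: μ=6, E[X²]=42; III: μ=5.95, E[X²]=36.295; IV: μ=1, E[X²]=3.
E[X] = 0.31·9.4 + 0.23·6 + 0.33·5.95 + 0.13·1 = 6.3875.
E[X²] = 0.31·97.76 + 0.23·42 + 0.33·36.295 + 0.13·3 = 52.333.
Var(X) = E[X²] − (E[X])² = 52.333 − 40.8002 = 11.5328.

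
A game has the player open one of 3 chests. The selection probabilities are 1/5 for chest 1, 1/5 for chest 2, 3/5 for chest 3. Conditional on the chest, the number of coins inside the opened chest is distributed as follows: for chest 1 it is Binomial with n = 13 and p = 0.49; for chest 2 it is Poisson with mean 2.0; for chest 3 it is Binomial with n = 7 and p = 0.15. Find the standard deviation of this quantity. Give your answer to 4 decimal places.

2.4194

Per component, 1: μ=6.37, E[X²]=43.8256; 2: μ=2, E[X²]=6; 3: μ=1.05, E[X²]=1.995.
E[X] = 0.2·6.37 + 0.2·2 + 0.6·1.05 = 2.304.
E[X²] = 0.2·43.8256 + 0.2·6 + 0.6·1.995 = 11.1621.
Var(X) = E[X²] − (E[X])² = 11.1621 − 5.30842 = 5.8537.
SD(X) = √5.8537 = 2.41944.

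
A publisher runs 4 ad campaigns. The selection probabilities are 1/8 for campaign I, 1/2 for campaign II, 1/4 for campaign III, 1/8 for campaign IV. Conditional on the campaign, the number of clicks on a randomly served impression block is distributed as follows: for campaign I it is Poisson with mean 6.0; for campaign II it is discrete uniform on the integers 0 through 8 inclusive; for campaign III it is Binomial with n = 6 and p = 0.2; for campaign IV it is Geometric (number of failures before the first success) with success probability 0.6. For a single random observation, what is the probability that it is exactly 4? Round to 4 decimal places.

Conditional on each campaign, P(X = 4): I: 0.133853; II: 0.111111; III: 0.01536; IV: 0.01536.
By total probability, P(X = 4) = 0.125·0.133853 + 0.5·0.111111 + 0.25·0.01536 + 0.125·0.01536 = 0.0780471.

0.0780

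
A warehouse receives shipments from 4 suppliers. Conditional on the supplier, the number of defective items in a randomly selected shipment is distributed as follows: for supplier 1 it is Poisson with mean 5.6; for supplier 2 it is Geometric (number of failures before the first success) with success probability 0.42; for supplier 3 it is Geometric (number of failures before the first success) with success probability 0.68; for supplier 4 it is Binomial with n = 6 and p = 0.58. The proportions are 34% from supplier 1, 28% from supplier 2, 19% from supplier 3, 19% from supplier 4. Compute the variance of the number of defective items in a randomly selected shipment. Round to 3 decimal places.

7.524

Per component, 1: μ=5.6, E[X²]=36.96; 2: μ=1.38095, E[X²]=5.19501; 3: μ=0.470588, E[X²]=0.913495; 4: μ=3.48, E[X²]=13.572.
E[X] = 0.34·5.6 + 0.28·1.38095 + 0.19·0.470588 + 0.19·3.48 = 3.04128.
E[X²] = 0.34·36.96 + 0.28·5.19501 + 0.19·0.913495 + 0.19·13.572 = 16.7732.
Var(X) = E[X²] − (E[X])² = 16.7732 − 9.24937 = 7.52387.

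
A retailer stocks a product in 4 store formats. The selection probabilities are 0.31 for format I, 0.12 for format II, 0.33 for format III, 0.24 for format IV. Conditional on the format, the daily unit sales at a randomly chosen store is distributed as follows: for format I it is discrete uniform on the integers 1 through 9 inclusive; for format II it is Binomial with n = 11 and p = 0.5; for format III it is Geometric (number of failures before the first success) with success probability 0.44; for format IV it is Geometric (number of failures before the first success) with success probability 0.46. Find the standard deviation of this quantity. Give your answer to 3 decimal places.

Per component, I: μ=5, E[X²]=31.6667; II: μ=5.5, E[X²]=33; III: μ=1.27273, E[X²]=4.5124; IV: μ=1.17391, E[X²]=3.93006.
E[X] = 0.31·5 + 0.12·5.5 + 0.33·1.27273 + 0.24·1.17391 = 2.91174.
E[X²] = 0.31·31.6667 + 0.12·33 + 0.33·4.5124 + 0.24·3.93006 = 16.209.
Var(X) = E[X²] − (E[X])² = 16.209 − 8.47822 = 7.73075.
SD(X) = √7.73075 = 2.78042.

2.780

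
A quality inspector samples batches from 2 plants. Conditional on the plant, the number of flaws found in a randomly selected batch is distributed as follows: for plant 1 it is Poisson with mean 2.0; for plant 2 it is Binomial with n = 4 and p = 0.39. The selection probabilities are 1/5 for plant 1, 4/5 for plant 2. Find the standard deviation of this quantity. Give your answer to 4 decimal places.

Per component, 1: μ=2, E[X²]=6; 2: μ=1.56, E[X²]=3.3852.
E[X] = 0.2·2 + 0.8·1.56 = 1.648.
E[X²] = 0.2·6 + 0.8·3.3852 = 3.90816.
Var(X) = E[X²] − (E[X])² = 3.90816 − 2.7159 = 1.19226.
SD(X) = √1.19226 = 1.0919.

1.0919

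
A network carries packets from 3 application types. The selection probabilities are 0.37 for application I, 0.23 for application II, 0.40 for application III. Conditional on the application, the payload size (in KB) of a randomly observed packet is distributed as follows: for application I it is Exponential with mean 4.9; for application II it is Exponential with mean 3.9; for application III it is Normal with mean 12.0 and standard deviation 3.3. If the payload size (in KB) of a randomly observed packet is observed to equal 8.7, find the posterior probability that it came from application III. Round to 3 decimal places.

0.605

Likelihoods f(8.7 | ·): I: 0.0345708; II: 0.0275502; III: 0.0733245.
Posterior ∝ prior × likelihood. Numerator for III: 0.4·0.0733245 = 0.0293298.
Normalizing constant: 0.37·0.0345708 + 0.23·0.0275502 + 0.4·0.0733245 = 0.0484575.
P(III | observation) = 0.0293298 / 0.0484575 = 0.605268.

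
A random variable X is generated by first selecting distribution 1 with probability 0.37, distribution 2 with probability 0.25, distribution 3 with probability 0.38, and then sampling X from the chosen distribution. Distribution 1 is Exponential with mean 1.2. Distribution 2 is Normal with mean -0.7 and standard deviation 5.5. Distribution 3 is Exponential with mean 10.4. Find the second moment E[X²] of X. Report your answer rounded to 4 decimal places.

For each component E[X²] = Var + (mean)², giving 1: 2.88; 2: 30.74; 3: 216.32.
Overall E[X²] = 0.37·2.88 + 0.25·30.74 + 0.38·216.32 = 90.9522.

90.9522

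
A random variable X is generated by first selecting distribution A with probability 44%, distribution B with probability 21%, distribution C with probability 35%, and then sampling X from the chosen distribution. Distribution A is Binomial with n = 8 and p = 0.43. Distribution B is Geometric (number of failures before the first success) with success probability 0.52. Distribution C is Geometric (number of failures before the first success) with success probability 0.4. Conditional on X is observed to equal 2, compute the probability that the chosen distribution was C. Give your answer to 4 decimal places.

0.3279

Likelihoods P(X=2 | ·): A: 0.17756; B: 0.119808; C: 0.144.
Posterior ∝ prior × likelihood. Numerator for C: 0.35·0.144 = 0.0504.
Normalizing constant: 0.44·0.17756 + 0.21·0.119808 + 0.35·0.144 = 0.153686.
P(C | observation) = 0.0504 / 0.153686 = 0.327942.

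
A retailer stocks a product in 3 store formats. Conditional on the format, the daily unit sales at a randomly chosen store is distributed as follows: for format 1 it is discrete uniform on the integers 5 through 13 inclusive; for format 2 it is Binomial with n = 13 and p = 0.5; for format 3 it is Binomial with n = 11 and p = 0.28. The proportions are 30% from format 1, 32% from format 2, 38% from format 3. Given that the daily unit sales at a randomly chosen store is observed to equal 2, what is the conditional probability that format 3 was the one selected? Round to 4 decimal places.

Likelihoods P(X=2 | ·): 1: 0; 2: 0.00952148; 3: 0.224218.
Posterior ∝ prior × likelihood. Numerator for 3: 0.38·0.224218 = 0.085203.
Normalizing constant: 0.3·0 + 0.32·0.00952148 + 0.38·0.224218 = 0.0882499.
P(3 | observation) = 0.085203 / 0.0882499 = 0.965474.

0.9655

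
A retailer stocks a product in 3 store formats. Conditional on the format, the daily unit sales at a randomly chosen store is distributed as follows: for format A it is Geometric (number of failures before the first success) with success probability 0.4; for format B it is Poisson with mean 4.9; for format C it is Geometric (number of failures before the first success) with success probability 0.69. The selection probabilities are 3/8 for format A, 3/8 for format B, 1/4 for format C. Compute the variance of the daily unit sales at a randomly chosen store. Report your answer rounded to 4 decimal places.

6.9927

Per component, A: μ=1.5, E[X²]=6; B: μ=4.9, E[X²]=28.91; C: μ=0.449275, E[X²]=0.852972.
E[X] = 0.375·1.5 + 0.375·4.9 + 0.25·0.449275 = 2.51232.
E[X²] = 0.375·6 + 0.375·28.91 + 0.25·0.852972 = 13.3045.
Var(X) = E[X²] − (E[X])² = 13.3045 − 6.31175 = 6.99275.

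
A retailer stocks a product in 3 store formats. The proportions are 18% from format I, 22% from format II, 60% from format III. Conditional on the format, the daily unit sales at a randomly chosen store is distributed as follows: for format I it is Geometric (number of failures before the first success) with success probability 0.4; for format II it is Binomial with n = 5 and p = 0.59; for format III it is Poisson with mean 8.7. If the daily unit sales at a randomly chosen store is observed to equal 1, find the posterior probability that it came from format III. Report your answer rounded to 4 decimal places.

0.0139

Likelihoods P(X=1 | ·): I: 0.24; II: 0.0833599; III: 0.0014493.
Posterior ∝ prior × likelihood. Numerator for III: 0.6·0.0014493 = 0.000869578.
Normalizing constant: 0.18·0.24 + 0.22·0.0833599 + 0.6·0.0014493 = 0.0624088.
P(III | observation) = 0.000869578 / 0.0624088 = 0.0139336.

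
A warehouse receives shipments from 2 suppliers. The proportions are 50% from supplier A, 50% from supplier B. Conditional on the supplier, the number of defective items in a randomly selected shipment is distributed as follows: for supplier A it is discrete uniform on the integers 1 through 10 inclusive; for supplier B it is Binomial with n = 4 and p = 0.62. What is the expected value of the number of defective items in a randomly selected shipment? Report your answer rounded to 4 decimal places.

3.9900

Component means — A: 5.5; B: 2.48.
E[X] = 0.5·5.5 + 0.5·2.48 = 3.99.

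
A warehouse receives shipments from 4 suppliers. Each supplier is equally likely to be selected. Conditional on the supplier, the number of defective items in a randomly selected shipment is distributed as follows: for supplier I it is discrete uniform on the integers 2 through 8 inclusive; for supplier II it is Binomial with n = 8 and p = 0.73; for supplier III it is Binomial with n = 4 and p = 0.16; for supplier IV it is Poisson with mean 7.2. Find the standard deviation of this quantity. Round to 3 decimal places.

3.059

Per component, I: μ=5, E[X²]=29; II: μ=5.84, E[X²]=35.6824; III: μ=0.64, E[X²]=0.9472; IV: μ=7.2, E[X²]=59.04.
E[X] = 0.25·5 + 0.25·5.84 + 0.25·0.64 + 0.25·7.2 = 4.67.
E[X²] = 0.25·29 + 0.25·35.6824 + 0.25·0.9472 + 0.25·59.04 = 31.1674.
Var(X) = E[X²] − (E[X])² = 31.1674 − 21.8089 = 9.3585.
SD(X) = √9.3585 = 3.05917.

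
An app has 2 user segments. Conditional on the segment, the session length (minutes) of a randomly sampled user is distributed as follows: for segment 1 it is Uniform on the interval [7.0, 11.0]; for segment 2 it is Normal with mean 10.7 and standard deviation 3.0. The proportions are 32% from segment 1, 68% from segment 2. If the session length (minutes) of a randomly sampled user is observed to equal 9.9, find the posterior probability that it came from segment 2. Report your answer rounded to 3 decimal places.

0.522

Likelihoods f(9.9 | ·): 1: 0.25; 2: 0.128336.
Posterior ∝ prior × likelihood. Numerator for 2: 0.68·0.128336 = 0.0872682.
Normalizing constant: 0.32·0.25 + 0.68·0.128336 = 0.167268.
P(2 | observation) = 0.0872682 / 0.167268 = 0.521726.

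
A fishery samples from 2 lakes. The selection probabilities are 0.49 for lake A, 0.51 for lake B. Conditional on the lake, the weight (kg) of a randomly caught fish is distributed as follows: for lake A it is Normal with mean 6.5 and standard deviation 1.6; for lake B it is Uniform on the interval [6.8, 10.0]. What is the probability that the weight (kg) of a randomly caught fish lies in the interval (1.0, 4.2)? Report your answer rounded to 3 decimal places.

0.037

Conditional on each lake, P(1.0 < X < 4.2): A: 0.0749944; B: 0.
By total probability, P(1.0 < X < 4.2) = 0.49·0.0749944 + 0.51·0 = 0.0367473.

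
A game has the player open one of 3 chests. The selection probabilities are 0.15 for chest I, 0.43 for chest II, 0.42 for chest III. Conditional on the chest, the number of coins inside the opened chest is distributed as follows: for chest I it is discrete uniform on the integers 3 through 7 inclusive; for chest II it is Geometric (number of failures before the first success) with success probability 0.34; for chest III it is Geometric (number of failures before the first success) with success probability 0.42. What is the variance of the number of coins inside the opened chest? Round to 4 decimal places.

5.6213

Per component, I: μ=5, E[X²]=27; II: μ=1.94118, E[X²]=9.47751; III: μ=1.38095, E[X²]=5.19501.
E[X] = 0.15·5 + 0.43·1.94118 + 0.42·1.38095 = 2.16471.
E[X²] = 0.15·27 + 0.43·9.47751 + 0.42·5.19501 = 10.3072.
Var(X) = E[X²] − (E[X])² = 10.3072 − 4.68595 = 5.62128.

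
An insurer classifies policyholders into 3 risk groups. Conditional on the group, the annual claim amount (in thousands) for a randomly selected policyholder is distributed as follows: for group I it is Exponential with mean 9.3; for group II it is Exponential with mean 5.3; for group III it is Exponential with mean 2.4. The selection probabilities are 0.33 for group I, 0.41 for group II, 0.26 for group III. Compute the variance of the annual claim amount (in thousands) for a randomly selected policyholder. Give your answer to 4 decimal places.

48.7024

Per component, I: μ=9.3, E[X²]=172.98; II: μ=5.3, E[X²]=56.18; III: μ=2.4, E[X²]=11.52.
E[X] = 0.33·9.3 + 0.41·5.3 + 0.26·2.4 = 5.866.
E[X²] = 0.33·172.98 + 0.41·56.18 + 0.26·11.52 = 83.1124.
Var(X) = E[X²] − (E[X])² = 83.1124 − 34.41 = 48.7024.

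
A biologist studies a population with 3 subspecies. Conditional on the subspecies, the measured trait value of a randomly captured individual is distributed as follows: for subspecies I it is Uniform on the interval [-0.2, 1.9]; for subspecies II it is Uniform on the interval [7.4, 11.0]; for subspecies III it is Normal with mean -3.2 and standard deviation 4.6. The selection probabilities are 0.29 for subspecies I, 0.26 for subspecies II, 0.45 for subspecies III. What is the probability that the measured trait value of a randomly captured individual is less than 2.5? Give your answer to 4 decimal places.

0.6916

Conditional on each subspecies, P(X < 2.5): I: 1; II: 0; III: 0.892351.
By total probability, P(X < 2.5) = 0.29·1 + 0.26·0 + 0.45·0.892351 = 0.691558.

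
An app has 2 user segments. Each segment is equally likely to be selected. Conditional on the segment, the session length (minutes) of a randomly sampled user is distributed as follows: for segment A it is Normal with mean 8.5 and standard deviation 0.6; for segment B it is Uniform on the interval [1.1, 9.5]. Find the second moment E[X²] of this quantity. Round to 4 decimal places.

53.2900

For each component E[X²] = Var + (mean)², giving A: 72.61; B: 33.97.
Overall E[X²] = 0.5·72.61 + 0.5·33.97 = 53.29.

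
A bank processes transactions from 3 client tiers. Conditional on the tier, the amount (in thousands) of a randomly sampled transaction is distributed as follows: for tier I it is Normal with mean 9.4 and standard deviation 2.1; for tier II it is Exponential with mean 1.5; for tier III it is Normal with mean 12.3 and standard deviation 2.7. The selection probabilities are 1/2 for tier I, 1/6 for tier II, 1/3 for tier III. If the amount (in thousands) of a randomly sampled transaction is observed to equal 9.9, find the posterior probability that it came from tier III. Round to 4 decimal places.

Likelihoods f(9.9 | ·): I: 0.184663; II: 0.000906912; III: 0.0995344.
Posterior ∝ prior × likelihood. Numerator for III: 0.333333·0.0995344 = 0.0331781.
Normalizing constant: 0.5·0.184663 + 0.166667·0.000906912 + 0.333333·0.0995344 = 0.125661.
P(III | observation) = 0.0331781 / 0.125661 = 0.264029.

0.2640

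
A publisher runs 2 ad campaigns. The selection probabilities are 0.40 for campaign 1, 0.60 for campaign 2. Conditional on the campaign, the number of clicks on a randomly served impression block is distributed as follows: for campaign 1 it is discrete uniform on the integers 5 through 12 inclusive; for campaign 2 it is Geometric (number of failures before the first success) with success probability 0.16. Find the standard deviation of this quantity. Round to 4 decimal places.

Per component, 1: μ=8.5, E[X²]=77.5; 2: μ=5.25, E[X²]=60.375.
E[X] = 0.4·8.5 + 0.6·5.25 = 6.55.
E[X²] = 0.4·77.5 + 0.6·60.375 = 67.225.
Var(X) = E[X²] − (E[X])² = 67.225 − 42.9025 = 24.3225.
SD(X) = √24.3225 = 4.93178.

4.9318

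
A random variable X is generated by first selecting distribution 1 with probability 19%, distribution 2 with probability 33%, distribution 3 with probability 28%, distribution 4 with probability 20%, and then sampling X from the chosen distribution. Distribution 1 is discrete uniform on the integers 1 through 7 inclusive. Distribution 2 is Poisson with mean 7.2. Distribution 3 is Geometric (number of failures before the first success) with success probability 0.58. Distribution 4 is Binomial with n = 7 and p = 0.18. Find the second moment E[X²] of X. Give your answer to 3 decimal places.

For each component E[X²] = Var + (mean)², giving 1: 20; 2: 59.04; 3: 1.77289; 4: 2.6208.
Overall E[X²] = 0.19·20 + 0.33·59.04 + 0.28·1.77289 + 0.2·2.6208 = 24.3038.

24.304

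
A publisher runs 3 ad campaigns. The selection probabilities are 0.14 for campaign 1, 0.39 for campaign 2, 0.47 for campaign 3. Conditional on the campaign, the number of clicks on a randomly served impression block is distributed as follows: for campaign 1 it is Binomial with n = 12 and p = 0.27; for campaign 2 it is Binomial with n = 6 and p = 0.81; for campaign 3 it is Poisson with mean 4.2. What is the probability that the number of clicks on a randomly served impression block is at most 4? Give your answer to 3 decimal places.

Conditional on each campaign, P(X ≤ 4): 1: 0.798405; 2: 0.320077; 3: 0.589827.
By total probability, P(X ≤ 4) = 0.14·0.798405 + 0.39·0.320077 + 0.47·0.589827 = 0.513825.

0.514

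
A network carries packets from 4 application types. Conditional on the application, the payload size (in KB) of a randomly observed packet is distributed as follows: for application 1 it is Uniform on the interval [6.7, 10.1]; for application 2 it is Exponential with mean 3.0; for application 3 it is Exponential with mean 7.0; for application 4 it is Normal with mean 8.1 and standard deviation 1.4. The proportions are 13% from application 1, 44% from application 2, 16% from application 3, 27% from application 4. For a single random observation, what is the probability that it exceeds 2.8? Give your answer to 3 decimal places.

0.680

Conditional on each application, P(X > 2.8): 1: 1; 2: 0.393241; 3: 0.67032; 4: 0.999923.
By total probability, P(X > 2.8) = 0.13·1 + 0.44·0.393241 + 0.16·0.67032 + 0.27·0.999923 = 0.680256.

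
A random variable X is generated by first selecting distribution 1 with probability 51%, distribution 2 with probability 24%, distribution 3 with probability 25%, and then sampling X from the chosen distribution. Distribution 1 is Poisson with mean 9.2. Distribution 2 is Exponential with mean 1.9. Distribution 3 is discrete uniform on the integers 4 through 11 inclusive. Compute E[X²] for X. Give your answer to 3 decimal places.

For each component E[X²] = Var + (mean)², giving 1: 93.84; 2: 7.22; 3: 61.5.
Overall E[X²] = 0.51·93.84 + 0.24·7.22 + 0.25·61.5 = 64.9662.

64.966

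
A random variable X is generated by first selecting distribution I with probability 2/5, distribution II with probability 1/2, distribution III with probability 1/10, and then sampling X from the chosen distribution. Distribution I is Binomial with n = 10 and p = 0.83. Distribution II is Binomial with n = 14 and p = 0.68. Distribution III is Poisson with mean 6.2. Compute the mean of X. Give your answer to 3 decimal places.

8.700

Component means — I: 8.3; II: 9.52; III: 6.2.
E[X] = 0.4·8.3 + 0.5·9.52 + 0.1·6.2 = 8.7.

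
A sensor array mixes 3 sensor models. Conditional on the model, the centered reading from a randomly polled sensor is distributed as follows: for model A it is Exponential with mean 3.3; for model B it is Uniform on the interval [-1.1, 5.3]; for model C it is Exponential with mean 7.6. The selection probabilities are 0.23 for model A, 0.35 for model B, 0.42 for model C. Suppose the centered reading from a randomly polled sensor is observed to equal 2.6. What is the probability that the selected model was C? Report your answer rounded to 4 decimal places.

0.3124

Likelihoods f(2.6 | ·): A: 0.137821; B: 0.15625; C: 0.093457.
Posterior ∝ prior × likelihood. Numerator for C: 0.42·0.093457 = 0.039252.
Normalizing constant: 0.23·0.137821 + 0.35·0.15625 + 0.42·0.093457 = 0.125638.
P(C | observation) = 0.039252 / 0.125638 = 0.31242.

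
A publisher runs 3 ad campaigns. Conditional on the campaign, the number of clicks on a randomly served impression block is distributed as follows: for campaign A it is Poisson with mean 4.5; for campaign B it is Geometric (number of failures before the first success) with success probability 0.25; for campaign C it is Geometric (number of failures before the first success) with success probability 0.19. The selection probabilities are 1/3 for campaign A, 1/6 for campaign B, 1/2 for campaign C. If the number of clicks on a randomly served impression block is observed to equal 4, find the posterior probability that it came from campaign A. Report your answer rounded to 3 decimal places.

Likelihoods P(X=4 | ·): A: 0.189808; B: 0.0791016; C: 0.0817888.
Posterior ∝ prior × likelihood. Numerator for A: 0.333333·0.189808 = 0.0632692.
Normalizing constant: 0.333333·0.189808 + 0.166667·0.0791016 + 0.5·0.0817888 = 0.117347.
P(A | observation) = 0.0632692 / 0.117347 = 0.539163.

0.539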